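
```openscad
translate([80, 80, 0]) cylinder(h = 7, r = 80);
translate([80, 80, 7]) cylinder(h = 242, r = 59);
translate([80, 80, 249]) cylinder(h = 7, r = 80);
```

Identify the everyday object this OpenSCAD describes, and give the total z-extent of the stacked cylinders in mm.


A spool. The overall height is 256 mm.

Three coaxial cylinders, large–small–large — a spool. Two 7 mm flanges and a 242 mm core give 7 + 242 + 7 = 256 mm.


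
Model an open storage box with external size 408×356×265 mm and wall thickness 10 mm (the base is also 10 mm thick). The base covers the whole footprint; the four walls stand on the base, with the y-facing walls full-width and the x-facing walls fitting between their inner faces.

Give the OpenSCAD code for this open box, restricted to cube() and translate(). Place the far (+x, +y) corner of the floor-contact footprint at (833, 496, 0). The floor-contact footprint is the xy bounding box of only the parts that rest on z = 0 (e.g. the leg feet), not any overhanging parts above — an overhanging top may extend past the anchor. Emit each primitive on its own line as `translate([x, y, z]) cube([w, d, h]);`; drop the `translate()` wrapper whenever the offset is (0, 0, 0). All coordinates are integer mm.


translate([425, 140, 0]) cube([408, 356, 10]);
translate([425, 140, 10]) cube([408, 10, 255]);
translate([425, 486, 10]) cube([408, 10, 255]);
translate([425, 150, 10]) cube([10, 336, 255]);
translate([823, 150, 10]) cube([10, 336, 255]);


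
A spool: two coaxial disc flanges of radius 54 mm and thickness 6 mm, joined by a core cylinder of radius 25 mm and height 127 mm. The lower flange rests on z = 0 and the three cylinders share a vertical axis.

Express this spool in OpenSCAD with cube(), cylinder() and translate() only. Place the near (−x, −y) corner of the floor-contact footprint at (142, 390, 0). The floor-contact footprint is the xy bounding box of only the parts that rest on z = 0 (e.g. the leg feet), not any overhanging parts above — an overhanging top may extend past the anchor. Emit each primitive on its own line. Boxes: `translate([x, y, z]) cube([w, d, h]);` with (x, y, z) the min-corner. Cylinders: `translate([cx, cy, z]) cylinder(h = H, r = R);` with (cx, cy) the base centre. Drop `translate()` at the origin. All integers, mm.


translate([196, 444, 0]) cylinder(h = 6, r = 54);
translate([196, 444, 6]) cylinder(h = 127, r = 25);
translate([196, 444, 133]) cylinder(h = 6, r = 54);


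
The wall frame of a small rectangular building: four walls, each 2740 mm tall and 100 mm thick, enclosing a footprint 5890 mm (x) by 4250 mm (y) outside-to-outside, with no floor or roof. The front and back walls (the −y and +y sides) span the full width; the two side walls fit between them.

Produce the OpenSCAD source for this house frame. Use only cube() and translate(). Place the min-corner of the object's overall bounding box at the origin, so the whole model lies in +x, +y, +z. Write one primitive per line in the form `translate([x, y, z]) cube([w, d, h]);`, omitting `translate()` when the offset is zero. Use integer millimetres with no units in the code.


cube([5890, 100, 2740]);
translate([0, 4150, 0]) cube([5890, 100, 2740]);
translate([0, 100, 0]) cube([100, 4050, 2740]);
translate([5790, 100, 0]) cube([100, 4050, 2740]);


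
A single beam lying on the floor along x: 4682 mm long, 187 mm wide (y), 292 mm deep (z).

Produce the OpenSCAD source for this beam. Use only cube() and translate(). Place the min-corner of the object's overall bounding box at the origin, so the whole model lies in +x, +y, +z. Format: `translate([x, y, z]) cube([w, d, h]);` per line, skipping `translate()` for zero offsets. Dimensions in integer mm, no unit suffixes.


cube([4682, 187, 292]);


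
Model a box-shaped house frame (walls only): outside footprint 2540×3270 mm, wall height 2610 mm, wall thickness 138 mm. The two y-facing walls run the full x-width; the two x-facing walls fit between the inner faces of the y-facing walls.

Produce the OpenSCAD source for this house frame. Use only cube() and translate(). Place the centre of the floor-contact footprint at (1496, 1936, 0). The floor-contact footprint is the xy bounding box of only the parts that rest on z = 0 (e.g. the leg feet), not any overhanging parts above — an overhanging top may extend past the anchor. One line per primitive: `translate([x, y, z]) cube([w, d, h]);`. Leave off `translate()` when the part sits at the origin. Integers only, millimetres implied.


translate([226, 301, 0]) cube([2540, 138, 2610]);
translate([226, 3433, 0]) cube([2540, 138, 2610]);
translate([226, 439, 0]) cube([138, 2994, 2610]);
translate([2628, 439, 0]) cube([138, 2994, 2610]);


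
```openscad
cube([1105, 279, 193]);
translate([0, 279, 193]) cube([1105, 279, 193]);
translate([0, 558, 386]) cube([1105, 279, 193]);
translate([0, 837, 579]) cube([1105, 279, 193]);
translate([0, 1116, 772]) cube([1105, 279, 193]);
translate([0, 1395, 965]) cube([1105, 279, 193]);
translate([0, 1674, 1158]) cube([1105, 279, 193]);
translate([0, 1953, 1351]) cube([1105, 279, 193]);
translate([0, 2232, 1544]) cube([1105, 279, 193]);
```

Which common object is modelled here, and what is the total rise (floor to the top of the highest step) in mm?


A staircase. The total rise is 1737 mm.

9 identical blocks, each offset up and back from the previous — a staircase. Each step is 193 mm tall and there are 9 of them, so the total rise is 9 × 193 = 1737 mm.


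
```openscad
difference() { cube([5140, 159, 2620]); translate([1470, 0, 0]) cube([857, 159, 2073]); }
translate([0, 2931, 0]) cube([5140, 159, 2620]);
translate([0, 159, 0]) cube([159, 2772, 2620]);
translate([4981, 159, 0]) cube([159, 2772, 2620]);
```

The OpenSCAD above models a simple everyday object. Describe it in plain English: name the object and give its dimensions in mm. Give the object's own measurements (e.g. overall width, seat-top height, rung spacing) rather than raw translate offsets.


A single room: four walls, each 2620 mm tall and 159 mm thick, enclosing an outside footprint 5140×3090 mm (x × y), no floor or roof. The front and back walls (−y and +y sides) run the full x-width; the side walls fit between their inner faces. A door opening 857 mm wide and 2073 mm tall is cut through the front wall from the floor up, its −x edge 1470 mm from the wall's −x end.


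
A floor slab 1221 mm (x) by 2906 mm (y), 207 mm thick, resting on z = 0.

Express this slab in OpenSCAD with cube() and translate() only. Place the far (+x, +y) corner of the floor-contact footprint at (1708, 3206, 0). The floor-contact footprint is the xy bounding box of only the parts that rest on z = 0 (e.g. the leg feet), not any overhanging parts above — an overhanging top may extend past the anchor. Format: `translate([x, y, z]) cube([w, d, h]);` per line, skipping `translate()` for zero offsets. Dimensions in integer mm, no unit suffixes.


translate([487, 300, 0]) cube([1221, 2906, 207]);


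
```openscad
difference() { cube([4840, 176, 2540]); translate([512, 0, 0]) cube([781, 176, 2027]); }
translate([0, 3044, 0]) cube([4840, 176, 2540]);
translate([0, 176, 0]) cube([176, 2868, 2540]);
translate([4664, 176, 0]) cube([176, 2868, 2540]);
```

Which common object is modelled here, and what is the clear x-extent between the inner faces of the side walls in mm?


A single room. The interior width is 4488 mm.

Four walls enclosing a rectangle with a door in the front wall — a room. Outside width 4840 minus two 176 mm walls gives 4488 mm.


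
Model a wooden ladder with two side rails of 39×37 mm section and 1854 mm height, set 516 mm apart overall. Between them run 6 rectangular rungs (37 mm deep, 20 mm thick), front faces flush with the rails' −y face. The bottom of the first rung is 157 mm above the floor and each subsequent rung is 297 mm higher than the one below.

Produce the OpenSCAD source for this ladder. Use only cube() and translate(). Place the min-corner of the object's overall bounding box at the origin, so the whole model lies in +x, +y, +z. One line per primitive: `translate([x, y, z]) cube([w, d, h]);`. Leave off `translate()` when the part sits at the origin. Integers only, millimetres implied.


cube([39, 37, 1854]);
translate([477, 0, 0]) cube([39, 37, 1854]);
translate([39, 0, 157]) cube([438, 37, 20]);
translate([39, 0, 454]) cube([438, 37, 20]);
translate([39, 0, 751]) cube([438, 37, 20]);
translate([39, 0, 1048]) cube([438, 37, 20]);
translate([39, 0, 1345]) cube([438, 37, 20]);
translate([39, 0, 1642]) cube([438, 37, 20]);


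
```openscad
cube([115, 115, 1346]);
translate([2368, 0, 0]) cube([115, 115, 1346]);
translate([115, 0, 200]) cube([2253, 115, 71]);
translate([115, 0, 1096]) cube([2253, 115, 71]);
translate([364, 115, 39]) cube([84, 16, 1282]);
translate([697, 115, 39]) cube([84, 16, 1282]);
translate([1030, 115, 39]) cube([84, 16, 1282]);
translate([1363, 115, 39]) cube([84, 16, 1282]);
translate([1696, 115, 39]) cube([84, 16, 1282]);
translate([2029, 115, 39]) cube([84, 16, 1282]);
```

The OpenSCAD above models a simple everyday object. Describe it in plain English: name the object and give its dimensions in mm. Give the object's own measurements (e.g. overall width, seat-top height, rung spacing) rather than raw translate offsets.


A fence section. Two 115×115 mm posts, 1346 mm tall, stand on the floor with a clear span of 2253 mm between their inner faces. Two horizontal rails of 115×71 mm section span the gap between the posts with their undersides at z = 200 mm and z = 1096 mm, flush with the posts' −y face. 6 pickets, each 84 mm wide, 16 mm thick and 1282 mm tall, are fixed to the +y face of the rails with their bottoms at z = 39 mm, spaced across the span with a 249 mm gap after the −x post and between neighbouring pickets, with 255 mm left before the +x post.


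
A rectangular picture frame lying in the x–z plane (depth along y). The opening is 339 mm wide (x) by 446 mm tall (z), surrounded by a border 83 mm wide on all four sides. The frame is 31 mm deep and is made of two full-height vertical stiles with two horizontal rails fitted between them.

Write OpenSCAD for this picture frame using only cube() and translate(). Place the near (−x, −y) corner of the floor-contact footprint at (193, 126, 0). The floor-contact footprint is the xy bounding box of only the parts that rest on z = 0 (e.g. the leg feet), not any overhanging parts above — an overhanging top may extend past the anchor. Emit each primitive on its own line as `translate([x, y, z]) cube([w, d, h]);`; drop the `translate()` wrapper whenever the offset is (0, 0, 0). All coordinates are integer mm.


translate([193, 126, 0]) cube([83, 31, 612]);
translate([615, 126, 0]) cube([83, 31, 612]);
translate([276, 126, 0]) cube([339, 31, 83]);
translate([276, 126, 529]) cube([339, 31, 83]);


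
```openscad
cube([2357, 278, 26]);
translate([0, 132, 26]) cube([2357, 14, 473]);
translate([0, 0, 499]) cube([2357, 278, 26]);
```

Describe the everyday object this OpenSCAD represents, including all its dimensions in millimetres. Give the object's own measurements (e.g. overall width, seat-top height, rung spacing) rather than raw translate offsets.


An I-beam lying along x, 2357 mm long. Overall section height 525 mm. Two flanges 278 mm wide (y) and 26 mm thick, one on the floor and one at the top; a web 14 mm thick runs between them, centred on the flange width.


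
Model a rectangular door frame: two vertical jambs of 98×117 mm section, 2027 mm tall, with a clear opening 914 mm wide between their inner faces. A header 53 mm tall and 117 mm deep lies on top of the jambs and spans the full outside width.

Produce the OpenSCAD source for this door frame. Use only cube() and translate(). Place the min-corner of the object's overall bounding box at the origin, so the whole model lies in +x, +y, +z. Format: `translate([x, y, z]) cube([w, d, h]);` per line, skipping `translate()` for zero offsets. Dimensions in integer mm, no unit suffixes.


cube([98, 117, 2027]);
translate([1012, 0, 0]) cube([98, 117, 2027]);
translate([0, 0, 2027]) cube([1110, 117, 53]);


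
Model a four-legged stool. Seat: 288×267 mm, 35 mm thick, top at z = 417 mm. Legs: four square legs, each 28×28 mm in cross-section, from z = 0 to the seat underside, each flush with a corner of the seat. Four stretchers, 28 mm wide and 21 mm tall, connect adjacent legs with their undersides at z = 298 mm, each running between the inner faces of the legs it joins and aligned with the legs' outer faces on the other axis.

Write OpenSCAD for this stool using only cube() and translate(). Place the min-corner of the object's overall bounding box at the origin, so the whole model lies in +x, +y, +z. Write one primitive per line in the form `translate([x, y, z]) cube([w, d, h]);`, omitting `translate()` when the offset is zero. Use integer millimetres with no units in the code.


translate([0, 0, 382]) cube([288, 267, 35]);
cube([28, 28, 382]);
translate([260, 0, 0]) cube([28, 28, 382]);
translate([0, 239, 0]) cube([28, 28, 382]);
translate([260, 239, 0]) cube([28, 28, 382]);
translate([28, 0, 298]) cube([232, 28, 21]);
translate([28, 239, 298]) cube([232, 28, 21]);
translate([0, 28, 298]) cube([28, 211, 21]);
translate([260, 28, 298]) cube([28, 211, 21]);


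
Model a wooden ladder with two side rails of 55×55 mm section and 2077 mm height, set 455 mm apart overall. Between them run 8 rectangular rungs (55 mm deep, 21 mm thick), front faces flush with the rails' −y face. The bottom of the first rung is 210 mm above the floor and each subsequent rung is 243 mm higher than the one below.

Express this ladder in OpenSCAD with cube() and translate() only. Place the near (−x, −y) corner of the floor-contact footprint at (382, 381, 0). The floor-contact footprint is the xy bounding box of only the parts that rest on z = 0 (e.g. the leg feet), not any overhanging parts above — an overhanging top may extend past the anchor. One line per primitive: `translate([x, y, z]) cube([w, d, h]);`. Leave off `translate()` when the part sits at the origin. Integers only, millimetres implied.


translate([382, 381, 0]) cube([55, 55, 2077]);
translate([782, 381, 0]) cube([55, 55, 2077]);
translate([437, 381, 210]) cube([345, 55, 21]);
translate([437, 381, 453]) cube([345, 55, 21]);
translate([437, 381, 696]) cube([345, 55, 21]);
translate([437, 381, 939]) cube([345, 55, 21]);
translate([437, 381, 1182]) cube([345, 55, 21]);
translate([437, 381, 1425]) cube([345, 55, 21]);
translate([437, 381, 1668]) cube([345, 55, 21]);
translate([437, 381, 1911]) cube([345, 55, 21]);


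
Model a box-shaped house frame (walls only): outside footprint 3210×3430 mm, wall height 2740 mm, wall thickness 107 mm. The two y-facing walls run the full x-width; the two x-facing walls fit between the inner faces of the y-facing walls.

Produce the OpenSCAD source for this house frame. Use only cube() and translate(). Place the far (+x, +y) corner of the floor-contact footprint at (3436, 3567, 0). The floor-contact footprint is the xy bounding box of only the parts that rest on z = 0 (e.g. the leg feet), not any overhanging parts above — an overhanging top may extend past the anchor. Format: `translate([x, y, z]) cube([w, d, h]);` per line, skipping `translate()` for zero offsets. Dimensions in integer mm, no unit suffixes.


translate([226, 137, 0]) cube([3210, 107, 2740]);
translate([226, 3460, 0]) cube([3210, 107, 2740]);
translate([226, 244, 0]) cube([107, 3216, 2740]);
translate([3329, 244, 0]) cube([107, 3216, 2740]);


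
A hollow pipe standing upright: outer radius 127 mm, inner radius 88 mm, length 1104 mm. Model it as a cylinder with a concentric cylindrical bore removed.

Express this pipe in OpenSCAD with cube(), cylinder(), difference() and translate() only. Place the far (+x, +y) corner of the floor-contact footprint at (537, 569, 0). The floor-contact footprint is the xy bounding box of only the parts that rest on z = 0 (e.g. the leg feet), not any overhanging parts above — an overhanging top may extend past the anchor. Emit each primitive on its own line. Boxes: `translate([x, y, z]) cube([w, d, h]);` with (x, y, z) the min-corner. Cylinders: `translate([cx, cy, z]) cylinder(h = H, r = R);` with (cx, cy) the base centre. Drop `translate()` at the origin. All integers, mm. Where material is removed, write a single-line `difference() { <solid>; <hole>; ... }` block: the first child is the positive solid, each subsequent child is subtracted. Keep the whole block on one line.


difference() { translate([410, 442, 0]) cylinder(h = 1104, r = 127); translate([410, 442, 0]) cylinder(h = 1104, r = 88); }


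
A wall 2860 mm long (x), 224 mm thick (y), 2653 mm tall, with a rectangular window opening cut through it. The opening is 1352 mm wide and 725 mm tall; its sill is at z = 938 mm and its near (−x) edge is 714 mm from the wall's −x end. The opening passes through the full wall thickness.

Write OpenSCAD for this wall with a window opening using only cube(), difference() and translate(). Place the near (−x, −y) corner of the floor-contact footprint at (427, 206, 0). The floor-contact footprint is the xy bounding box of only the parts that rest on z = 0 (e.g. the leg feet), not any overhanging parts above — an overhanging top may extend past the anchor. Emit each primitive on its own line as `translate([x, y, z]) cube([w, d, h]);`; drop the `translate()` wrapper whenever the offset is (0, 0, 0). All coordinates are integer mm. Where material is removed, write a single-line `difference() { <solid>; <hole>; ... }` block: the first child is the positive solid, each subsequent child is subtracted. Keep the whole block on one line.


difference() { translate([427, 206, 0]) cube([2860, 224, 2653]); translate([1141, 206, 938]) cube([1352, 224, 725]); }


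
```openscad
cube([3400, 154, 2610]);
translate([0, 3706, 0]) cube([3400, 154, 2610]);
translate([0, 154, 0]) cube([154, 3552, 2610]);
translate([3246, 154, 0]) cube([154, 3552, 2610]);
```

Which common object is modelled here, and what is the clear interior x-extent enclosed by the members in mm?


A house (or room) frame. The interior width is 3092 mm.

Four 2610 mm walls enclosing a rectangle with no floor or roof — a room or house frame. Outside width is 3400 mm and wall thickness is 154 mm, so the interior width is 3400 − 2 × 154 = 3092 mm.


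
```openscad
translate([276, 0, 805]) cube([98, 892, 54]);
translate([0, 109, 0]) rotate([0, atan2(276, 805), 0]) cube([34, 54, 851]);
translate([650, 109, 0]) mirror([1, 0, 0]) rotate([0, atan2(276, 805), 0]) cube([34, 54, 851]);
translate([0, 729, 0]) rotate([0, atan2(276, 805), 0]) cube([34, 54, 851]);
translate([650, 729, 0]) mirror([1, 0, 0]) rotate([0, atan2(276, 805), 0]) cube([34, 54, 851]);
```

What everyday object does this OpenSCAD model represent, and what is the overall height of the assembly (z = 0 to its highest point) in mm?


A sawhorse. The overall height is 859 mm.

A beam across two mirrored pairs of raked legs — a sawhorse. The beam's underside is at z = 805 (matching the legs' vertical rise in atan2(276, 805)) and the beam is 54 mm tall, so its top is at 805 + 54 = 859 mm. The raked legs top out at the beam's underside, so that is the highest point.


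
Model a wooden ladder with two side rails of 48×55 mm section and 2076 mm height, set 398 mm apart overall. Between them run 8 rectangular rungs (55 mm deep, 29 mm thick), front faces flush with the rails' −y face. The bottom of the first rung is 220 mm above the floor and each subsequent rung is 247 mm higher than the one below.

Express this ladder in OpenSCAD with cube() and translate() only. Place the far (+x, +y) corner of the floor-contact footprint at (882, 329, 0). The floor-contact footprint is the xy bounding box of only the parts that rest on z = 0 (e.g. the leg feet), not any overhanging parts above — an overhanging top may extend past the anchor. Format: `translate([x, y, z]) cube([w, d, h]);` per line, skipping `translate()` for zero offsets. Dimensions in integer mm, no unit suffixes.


// rung span = 398 - 2*48 = 302
// rung[k] z = 220 + k*247
translate([484, 274, 0]) cube([48, 55, 2076]);
translate([834, 274, 0]) cube([48, 55, 2076]);
translate([532, 274, 220]) cube([302, 55, 29]);
translate([532, 274, 467]) cube([302, 55, 29]);
translate([532, 274, 714]) cube([302, 55, 29]);
translate([532, 274, 961]) cube([302, 55, 29]);
translate([532, 274, 1208]) cube([302, 55, 29]);
translate([532, 274, 1455]) cube([302, 55, 29]);
translate([532, 274, 1702]) cube([302, 55, 29]);
translate([532, 274, 1949]) cube([302, 55, 29]);


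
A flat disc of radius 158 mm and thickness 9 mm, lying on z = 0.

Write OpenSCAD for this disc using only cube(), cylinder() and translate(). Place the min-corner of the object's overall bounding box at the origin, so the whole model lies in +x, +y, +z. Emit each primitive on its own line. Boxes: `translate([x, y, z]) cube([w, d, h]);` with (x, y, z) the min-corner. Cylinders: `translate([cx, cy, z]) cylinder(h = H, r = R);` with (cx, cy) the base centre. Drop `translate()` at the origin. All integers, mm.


translate([158, 158, 0]) cylinder(h = 9, r = 158);


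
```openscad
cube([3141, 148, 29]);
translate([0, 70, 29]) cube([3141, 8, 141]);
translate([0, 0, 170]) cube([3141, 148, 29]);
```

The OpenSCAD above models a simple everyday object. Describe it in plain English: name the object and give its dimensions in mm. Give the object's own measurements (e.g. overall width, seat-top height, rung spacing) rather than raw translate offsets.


An I-beam lying along x, 3141 mm long. Overall section height 199 mm. Two flanges 148 mm wide (y) and 29 mm thick, one on the floor and one at the top; a web 8 mm thick runs between them, centred on the flange width.


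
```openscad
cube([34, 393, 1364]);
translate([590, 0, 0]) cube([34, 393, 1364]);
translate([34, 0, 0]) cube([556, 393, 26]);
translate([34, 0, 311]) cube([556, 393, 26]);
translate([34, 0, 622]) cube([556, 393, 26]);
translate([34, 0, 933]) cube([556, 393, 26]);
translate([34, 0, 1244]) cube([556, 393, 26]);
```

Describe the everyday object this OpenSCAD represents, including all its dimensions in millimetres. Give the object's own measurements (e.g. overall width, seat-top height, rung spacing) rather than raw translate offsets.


An open bookshelf. Two side panels, each 34 mm thick, 393 mm deep and 1364 mm tall, stand 624 mm apart (outside-to-outside). Between them sit 5 shelves, each 26 mm thick and 393 mm deep, spanning the full gap between the sides. The bottom shelf rests on the floor (its underside at z = 0) and the clear gap between one shelf's top and the next shelf's underside is 285 mm.


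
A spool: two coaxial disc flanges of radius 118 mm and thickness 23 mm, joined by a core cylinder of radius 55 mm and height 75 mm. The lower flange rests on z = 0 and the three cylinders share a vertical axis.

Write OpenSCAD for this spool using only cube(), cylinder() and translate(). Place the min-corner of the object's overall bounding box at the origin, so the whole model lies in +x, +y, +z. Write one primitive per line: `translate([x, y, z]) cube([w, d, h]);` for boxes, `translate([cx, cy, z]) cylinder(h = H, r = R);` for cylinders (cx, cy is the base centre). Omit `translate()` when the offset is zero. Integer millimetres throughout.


translate([118, 118, 0]) cylinder(h = 23, r = 118);
translate([118, 118, 23]) cylinder(h = 75, r = 55);
translate([118, 118, 98]) cylinder(h = 23, r = 118);


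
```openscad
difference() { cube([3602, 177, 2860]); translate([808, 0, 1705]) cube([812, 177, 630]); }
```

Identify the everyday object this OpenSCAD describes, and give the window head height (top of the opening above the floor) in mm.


A wall with a window opening. The window head height is 2335 mm.

A wall with a rectangular opening subtracted — a window. Sill at z = 1705, opening 630 mm tall, so the head is at 1705 + 630 = 2335 mm.


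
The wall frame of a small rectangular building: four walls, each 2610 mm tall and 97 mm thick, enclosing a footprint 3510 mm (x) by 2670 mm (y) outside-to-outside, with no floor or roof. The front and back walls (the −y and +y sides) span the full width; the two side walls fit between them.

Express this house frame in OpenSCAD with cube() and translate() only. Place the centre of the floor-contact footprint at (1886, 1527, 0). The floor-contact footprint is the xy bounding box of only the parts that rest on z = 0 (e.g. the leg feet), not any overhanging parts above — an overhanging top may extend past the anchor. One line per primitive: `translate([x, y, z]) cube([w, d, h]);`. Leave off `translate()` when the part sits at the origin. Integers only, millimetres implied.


translate([131, 192, 0]) cube([3510, 97, 2610]);
translate([131, 2765, 0]) cube([3510, 97, 2610]);
translate([131, 289, 0]) cube([97, 2476, 2610]);
translate([3544, 289, 0]) cube([97, 2476, 2610]);


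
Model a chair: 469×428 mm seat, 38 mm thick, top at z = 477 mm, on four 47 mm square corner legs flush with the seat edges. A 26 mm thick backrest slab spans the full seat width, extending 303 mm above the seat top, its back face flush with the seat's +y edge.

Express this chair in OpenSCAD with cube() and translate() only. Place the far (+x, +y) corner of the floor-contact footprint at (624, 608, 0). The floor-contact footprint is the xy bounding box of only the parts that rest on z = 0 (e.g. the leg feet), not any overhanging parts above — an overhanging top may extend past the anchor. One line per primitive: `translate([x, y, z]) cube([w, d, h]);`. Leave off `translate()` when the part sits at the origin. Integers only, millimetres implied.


// leg_h = 477 - 38 = 439
translate([155, 180, 439]) cube([469, 428, 38]);
translate([155, 180, 0]) cube([47, 47, 439]);
translate([577, 180, 0]) cube([47, 47, 439]);
translate([155, 561, 0]) cube([47, 47, 439]);
translate([577, 561, 0]) cube([47, 47, 439]);
translate([155, 582, 477]) cube([469, 26, 303]);


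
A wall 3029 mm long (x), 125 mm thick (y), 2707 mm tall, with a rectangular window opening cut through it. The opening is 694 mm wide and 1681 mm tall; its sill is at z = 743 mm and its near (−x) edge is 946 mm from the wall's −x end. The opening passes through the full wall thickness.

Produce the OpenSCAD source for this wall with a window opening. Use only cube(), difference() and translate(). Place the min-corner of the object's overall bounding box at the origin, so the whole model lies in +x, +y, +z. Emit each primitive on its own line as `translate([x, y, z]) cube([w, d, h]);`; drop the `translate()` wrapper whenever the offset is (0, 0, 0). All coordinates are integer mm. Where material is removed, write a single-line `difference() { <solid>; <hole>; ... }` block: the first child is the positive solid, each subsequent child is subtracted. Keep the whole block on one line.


difference() { cube([3029, 125, 2707]); translate([946, 0, 743]) cube([694, 125, 1681]); }


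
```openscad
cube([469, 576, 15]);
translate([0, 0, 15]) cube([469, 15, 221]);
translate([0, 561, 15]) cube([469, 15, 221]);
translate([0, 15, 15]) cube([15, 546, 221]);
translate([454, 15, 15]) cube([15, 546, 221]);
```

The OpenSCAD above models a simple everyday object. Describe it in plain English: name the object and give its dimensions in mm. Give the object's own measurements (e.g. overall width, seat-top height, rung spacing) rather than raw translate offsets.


An open-topped rectangular box: outside dimensions 469×576×236 mm, with a uniform wall and base thickness of 15 mm. The base is a full 469×576 slab on the floor; four walls sit on top of the base. The front and back walls (the −y and +y sides) span the full width; the two side walls fit between them.


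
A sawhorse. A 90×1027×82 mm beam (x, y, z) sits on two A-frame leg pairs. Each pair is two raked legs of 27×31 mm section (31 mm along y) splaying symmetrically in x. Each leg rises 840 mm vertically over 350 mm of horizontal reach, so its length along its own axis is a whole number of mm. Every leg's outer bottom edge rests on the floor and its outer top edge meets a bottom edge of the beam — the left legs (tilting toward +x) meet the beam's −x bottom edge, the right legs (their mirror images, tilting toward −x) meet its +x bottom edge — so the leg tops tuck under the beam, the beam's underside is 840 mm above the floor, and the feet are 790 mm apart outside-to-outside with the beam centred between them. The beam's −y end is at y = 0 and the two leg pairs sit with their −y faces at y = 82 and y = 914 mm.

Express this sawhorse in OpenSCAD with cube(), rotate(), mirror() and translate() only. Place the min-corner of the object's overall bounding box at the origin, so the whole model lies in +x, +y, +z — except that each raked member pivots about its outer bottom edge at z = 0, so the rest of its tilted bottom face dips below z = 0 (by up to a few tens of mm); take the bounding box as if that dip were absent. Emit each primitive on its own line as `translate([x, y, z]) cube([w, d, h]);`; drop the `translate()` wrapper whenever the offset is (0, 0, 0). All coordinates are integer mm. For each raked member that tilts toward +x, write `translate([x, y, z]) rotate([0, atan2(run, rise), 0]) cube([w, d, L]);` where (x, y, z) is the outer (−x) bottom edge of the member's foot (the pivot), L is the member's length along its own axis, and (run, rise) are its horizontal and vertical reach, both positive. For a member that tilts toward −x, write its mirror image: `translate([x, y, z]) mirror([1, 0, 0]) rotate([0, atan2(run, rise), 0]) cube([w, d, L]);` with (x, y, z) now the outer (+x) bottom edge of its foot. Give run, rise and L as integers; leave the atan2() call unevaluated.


// leg length = √(350² + 840²) = 910
// right-leg outer foot x = 2·350 + 90 = 790
// beam min-corner = (350, 0, 840)
translate([350, 0, 840]) cube([90, 1027, 82]);
translate([0, 82, 0]) rotate([0, atan2(350, 840), 0]) cube([27, 31, 910]);
translate([790, 82, 0]) mirror([1, 0, 0]) rotate([0, atan2(350, 840), 0]) cube([27, 31, 910]);
translate([0, 914, 0]) rotate([0, atan2(350, 840), 0]) cube([27, 31, 910]);
translate([790, 914, 0]) mirror([1, 0, 0]) rotate([0, atan2(350, 840), 0]) cube([27, 31, 910]);


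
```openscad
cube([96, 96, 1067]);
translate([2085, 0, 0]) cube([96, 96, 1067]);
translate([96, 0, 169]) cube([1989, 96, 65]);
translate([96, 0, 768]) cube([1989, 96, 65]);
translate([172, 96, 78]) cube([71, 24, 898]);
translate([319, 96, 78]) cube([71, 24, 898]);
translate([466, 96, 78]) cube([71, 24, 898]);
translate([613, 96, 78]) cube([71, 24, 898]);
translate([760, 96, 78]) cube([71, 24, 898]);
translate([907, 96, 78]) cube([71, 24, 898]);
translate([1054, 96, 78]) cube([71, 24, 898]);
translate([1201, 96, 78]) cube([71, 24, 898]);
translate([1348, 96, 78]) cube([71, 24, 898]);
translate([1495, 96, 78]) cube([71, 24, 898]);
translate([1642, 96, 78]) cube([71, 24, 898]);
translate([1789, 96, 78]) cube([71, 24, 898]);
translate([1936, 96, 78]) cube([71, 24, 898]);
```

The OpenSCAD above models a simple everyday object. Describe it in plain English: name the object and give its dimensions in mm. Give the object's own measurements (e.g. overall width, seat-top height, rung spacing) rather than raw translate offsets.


A fence section. Two 96×96 mm posts, 1067 mm tall, stand on the floor with a clear span of 1989 mm between their inner faces. Two horizontal rails of 96×65 mm section span the gap between the posts with their undersides at z = 169 mm and z = 768 mm, flush with the posts' −y face. 13 pickets, each 71 mm wide, 24 mm thick and 898 mm tall, are fixed to the +y face of the rails with their bottoms at z = 78 mm, spaced across the span with a 76 mm gap after the −x post and between neighbouring pickets, with 78 mm left before the +x post.


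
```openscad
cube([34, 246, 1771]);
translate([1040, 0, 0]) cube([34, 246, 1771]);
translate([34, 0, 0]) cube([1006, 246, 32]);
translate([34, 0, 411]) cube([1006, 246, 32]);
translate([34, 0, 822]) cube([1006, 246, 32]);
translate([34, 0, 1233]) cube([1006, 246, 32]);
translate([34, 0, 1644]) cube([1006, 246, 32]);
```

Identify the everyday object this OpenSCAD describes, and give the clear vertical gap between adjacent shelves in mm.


A bookshelf. The clear shelf gap is 379 mm.

Two tall side panels with 5 horizontal boards between them — a bookshelf. The first two shelf undersides are at z = 0 and z = 411; with shelf thickness 32, the clear gap is 411 − 0 − 32 = 379 mm.


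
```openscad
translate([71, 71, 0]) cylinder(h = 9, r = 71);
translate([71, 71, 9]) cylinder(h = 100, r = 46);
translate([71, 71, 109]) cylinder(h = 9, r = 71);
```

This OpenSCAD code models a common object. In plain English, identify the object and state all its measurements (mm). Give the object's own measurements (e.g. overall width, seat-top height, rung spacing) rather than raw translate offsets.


A spool: two coaxial disc flanges of radius 71 mm and thickness 9 mm, joined by a core cylinder of radius 46 mm and height 100 mm. The lower flange rests on z = 0 and the three cylinders share a vertical axis.


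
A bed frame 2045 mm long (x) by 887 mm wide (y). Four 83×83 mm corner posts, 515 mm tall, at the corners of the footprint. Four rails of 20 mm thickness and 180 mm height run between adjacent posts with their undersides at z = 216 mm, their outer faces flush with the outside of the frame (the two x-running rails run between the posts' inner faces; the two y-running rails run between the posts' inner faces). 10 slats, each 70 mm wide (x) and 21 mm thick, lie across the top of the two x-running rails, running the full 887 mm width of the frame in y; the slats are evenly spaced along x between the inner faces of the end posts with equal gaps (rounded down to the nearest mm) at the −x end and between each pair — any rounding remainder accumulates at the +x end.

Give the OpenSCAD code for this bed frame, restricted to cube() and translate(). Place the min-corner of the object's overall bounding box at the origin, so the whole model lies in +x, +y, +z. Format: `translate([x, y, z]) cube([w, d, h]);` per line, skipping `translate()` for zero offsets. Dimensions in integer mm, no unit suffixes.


cube([83, 83, 515]);
translate([0, 804, 0]) cube([83, 83, 515]);
translate([1962, 0, 0]) cube([83, 83, 515]);
translate([1962, 804, 0]) cube([83, 83, 515]);
translate([83, 0, 216]) cube([1879, 20, 180]);
translate([83, 867, 216]) cube([1879, 20, 180]);
translate([0, 83, 216]) cube([20, 721, 180]);
translate([2025, 83, 216]) cube([20, 721, 180]);
translate([190, 0, 396]) cube([70, 887, 21]);
translate([367, 0, 396]) cube([70, 887, 21]);
translate([544, 0, 396]) cube([70, 887, 21]);
translate([721, 0, 396]) cube([70, 887, 21]);
translate([898, 0, 396]) cube([70, 887, 21]);
translate([1075, 0, 396]) cube([70, 887, 21]);
translate([1252, 0, 396]) cube([70, 887, 21]);
translate([1429, 0, 396]) cube([70, 887, 21]);
translate([1606, 0, 396]) cube([70, 887, 21]);
translate([1783, 0, 396]) cube([70, 887, 21]);


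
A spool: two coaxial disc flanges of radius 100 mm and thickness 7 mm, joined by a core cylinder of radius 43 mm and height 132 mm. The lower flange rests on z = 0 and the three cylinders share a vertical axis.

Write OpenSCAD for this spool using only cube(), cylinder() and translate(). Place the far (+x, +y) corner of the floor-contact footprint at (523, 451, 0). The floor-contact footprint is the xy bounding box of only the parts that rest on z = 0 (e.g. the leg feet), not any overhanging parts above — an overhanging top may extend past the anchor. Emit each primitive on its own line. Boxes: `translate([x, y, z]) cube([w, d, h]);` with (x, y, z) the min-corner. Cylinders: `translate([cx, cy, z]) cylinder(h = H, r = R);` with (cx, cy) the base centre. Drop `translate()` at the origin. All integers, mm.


translate([423, 351, 0]) cylinder(h = 7, r = 100);
translate([423, 351, 7]) cylinder(h = 132, r = 43);
translate([423, 351, 139]) cylinder(h = 7, r = 100);


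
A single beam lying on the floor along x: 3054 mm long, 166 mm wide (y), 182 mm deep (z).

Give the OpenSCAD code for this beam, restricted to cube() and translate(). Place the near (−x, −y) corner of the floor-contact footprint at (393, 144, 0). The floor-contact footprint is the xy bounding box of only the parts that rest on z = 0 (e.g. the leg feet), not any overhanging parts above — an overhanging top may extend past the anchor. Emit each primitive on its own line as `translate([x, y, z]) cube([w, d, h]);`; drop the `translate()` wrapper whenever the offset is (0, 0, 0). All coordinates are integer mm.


translate([393, 144, 0]) cube([3054, 166, 182]);


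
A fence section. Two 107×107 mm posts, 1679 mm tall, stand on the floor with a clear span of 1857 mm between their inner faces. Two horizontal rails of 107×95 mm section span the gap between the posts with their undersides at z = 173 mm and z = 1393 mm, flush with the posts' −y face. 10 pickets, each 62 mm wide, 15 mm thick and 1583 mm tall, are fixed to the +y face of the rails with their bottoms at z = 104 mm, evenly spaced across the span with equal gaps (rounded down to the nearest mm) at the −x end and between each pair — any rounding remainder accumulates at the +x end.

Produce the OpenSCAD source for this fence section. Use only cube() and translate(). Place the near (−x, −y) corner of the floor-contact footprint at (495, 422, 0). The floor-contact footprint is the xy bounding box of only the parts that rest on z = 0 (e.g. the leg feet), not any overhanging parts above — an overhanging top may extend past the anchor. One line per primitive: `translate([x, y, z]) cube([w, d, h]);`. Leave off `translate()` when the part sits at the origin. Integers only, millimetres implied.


translate([495, 422, 0]) cube([107, 107, 1679]);
translate([2459, 422, 0]) cube([107, 107, 1679]);
translate([602, 422, 173]) cube([1857, 107, 95]);
translate([602, 422, 1393]) cube([1857, 107, 95]);
translate([714, 529, 104]) cube([62, 15, 1583]);
translate([888, 529, 104]) cube([62, 15, 1583]);
translate([1062, 529, 104]) cube([62, 15, 1583]);
translate([1236, 529, 104]) cube([62, 15, 1583]);
translate([1410, 529, 104]) cube([62, 15, 1583]);
translate([1584, 529, 104]) cube([62, 15, 1583]);
translate([1758, 529, 104]) cube([62, 15, 1583]);
translate([1932, 529, 104]) cube([62, 15, 1583]);
translate([2106, 529, 104]) cube([62, 15, 1583]);
translate([2280, 529, 104]) cube([62, 15, 1583]);


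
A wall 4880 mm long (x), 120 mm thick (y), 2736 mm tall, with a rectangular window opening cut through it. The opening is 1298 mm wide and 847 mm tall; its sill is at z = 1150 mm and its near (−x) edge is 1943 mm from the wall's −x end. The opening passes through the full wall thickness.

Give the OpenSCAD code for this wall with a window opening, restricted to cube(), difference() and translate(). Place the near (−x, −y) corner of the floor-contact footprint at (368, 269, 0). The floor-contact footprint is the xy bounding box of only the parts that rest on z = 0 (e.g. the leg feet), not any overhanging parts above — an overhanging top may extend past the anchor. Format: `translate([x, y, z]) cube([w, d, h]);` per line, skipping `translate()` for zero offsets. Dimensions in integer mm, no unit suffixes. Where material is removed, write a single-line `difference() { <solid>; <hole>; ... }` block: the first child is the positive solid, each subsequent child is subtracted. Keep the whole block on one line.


difference() { translate([368, 269, 0]) cube([4880, 120, 2736]); translate([2311, 269, 1150]) cube([1298, 120, 847]); }


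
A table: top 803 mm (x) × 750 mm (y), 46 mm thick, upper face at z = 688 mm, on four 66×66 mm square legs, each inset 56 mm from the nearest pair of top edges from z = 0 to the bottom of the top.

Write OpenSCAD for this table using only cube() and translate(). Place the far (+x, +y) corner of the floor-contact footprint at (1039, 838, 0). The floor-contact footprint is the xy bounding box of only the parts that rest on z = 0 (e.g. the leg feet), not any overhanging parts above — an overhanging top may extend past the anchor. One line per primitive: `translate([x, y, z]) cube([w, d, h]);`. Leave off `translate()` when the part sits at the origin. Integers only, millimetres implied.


// leg_h = 688 - 46 = 642
translate([292, 144, 642]) cube([803, 750, 46]);
translate([348, 200, 0]) cube([66, 66, 642]);
translate([973, 200, 0]) cube([66, 66, 642]);
translate([348, 772, 0]) cube([66, 66, 642]);
translate([973, 772, 0]) cube([66, 66, 642]);
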